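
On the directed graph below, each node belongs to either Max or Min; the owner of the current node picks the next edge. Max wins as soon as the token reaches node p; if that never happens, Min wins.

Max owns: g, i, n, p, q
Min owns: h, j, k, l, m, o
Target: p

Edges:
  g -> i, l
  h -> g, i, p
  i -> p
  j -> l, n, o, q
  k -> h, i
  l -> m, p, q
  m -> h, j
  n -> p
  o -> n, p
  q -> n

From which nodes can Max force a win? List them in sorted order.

g, h, i, k, n, o, p, q

A0 = {p}
A1: add {i, n} — i (Max) has i→p; n (Max) has n→p.
A2: add {g, o, q} — g (Max) has g→i; o (Min): all of {n, p} already in; q (Max) has q→n.
A3: add {h} — h (Min): all of {g, i, p} already in.
A4: add {k} — k (Min): all of {h, i} already in.
A5 = A4; e.g. j (Min) can still go to l. Fixed point.
Max's winning region = {g, h, i, k, n, o, p, q}.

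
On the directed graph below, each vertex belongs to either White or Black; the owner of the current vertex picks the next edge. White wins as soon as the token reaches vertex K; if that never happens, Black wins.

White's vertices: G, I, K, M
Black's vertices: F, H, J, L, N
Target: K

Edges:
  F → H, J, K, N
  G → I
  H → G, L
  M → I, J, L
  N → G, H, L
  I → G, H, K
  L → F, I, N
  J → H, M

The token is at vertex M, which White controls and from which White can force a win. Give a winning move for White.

A0 = {K}
A1: add {I} — I (White) has I→K.
A2: add {G, M} — G (White) has G→I; M (White) has M→I.
A3 = A2; e.g. F (Black) can still go to H. Fixed point.
From M, successor I is in the attractor (rank 1); the other successors J, L are not.

I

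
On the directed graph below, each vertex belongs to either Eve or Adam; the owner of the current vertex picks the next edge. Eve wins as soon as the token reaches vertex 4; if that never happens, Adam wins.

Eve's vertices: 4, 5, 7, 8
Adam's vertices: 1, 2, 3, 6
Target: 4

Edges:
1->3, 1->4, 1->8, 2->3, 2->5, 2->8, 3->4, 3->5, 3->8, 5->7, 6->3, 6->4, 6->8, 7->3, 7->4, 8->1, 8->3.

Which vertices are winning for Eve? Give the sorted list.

4, 5, 7

A0 = {4}
A1: add {7} — 7 (Eve) has 7→4.
A2: add {5} — 5 (Eve) has 5→7.
A3 = A2; e.g. 1 (Adam) can still go to 3. Fixed point.
Eve's winning region = {4, 5, 7}.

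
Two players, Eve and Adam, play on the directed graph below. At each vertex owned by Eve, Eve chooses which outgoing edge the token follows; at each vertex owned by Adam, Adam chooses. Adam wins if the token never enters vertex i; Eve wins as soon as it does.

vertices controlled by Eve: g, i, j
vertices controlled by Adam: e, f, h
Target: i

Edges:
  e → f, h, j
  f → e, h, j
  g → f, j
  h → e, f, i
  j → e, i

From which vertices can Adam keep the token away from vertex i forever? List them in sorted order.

e, f, h

A0 = {i}
A1: add {j} — j (Eve) has j→i.
A2: add {g} — g (Eve) has g→j.
A3 = A2; e.g. e (Adam) can still go to f. Fixed point.
Eve's attractor = {g, i, j}; Adam avoids the target exactly from the complement.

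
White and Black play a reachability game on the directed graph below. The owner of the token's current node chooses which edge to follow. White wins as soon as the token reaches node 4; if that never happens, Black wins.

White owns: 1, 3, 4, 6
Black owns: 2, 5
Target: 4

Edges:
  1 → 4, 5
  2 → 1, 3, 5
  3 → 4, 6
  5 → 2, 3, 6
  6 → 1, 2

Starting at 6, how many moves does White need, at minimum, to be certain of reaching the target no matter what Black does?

2

A0 = {4}
A1: add {1, 3} — 1 (White) has 1→4; 3 (White) has 3→4.
A2: add {6} — 6 (White) has 6→1.
A3 = A2; e.g. 2 (Black) can still go to 5. Fixed point.
6 enters the attractor at level 2, so White can force the target in 2 moves from there.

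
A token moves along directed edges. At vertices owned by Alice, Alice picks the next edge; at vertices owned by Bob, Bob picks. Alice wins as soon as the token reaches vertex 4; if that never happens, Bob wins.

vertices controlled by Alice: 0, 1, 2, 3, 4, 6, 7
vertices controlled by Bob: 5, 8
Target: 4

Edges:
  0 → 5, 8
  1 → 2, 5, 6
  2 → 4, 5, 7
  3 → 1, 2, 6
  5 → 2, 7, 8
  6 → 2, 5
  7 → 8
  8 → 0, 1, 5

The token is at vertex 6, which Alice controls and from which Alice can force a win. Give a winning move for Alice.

A0 = {4}
A1: add {2} — 2 (Alice) has 2→4.
A2: add {1, 3, 6} — 1 (Alice) has 1→2; 3 (Alice) has 3→2; 6 (Alice) has 6→2.
A3 = A2; e.g. 0 (Alice) has no edge into A2. Fixed point.
From 6, successor 2 is in the attractor (rank 1); the other successor 5 is not.

2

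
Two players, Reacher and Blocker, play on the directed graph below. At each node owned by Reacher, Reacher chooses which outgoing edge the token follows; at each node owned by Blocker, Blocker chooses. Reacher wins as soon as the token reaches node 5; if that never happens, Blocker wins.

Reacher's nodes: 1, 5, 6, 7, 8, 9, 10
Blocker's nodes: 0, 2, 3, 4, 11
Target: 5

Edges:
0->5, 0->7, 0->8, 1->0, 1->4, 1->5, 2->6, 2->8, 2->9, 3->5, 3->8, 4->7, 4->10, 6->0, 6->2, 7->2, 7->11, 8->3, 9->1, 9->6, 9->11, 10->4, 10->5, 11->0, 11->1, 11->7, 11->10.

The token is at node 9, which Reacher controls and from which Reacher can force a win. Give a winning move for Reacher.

A0 = {5}
A1: add {1, 10} — 1 (Reacher) has 1→5; 10 (Reacher) has 10→5.
A2: add {9} — 9 (Reacher) has 9→1.
A3 = A2; e.g. 0 (Blocker) can still go to 7. Fixed point.
From 9, successor 1 is in the attractor (rank 1); the other successors 6, 11 are not.

1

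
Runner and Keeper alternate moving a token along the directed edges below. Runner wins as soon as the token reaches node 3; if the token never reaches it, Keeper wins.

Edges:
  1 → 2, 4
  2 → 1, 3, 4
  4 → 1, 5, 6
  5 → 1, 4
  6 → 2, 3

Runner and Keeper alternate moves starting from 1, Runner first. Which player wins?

Track states (vertex, player-to-move).
A0 = {(3,Runner), (3,Keeper)}
A1: add {(2,Runner), (6,Runner)}.
A2: add {(6,Keeper)}.
A3: add {(4,Runner)}.
A4: add {(1,Keeper)}.
A5: add {(5,Runner)}.
A6 = A5; e.g. (1,Runner) stays out. (1,Runner) never enters ⇒ Keeper avoids the target.

Keeper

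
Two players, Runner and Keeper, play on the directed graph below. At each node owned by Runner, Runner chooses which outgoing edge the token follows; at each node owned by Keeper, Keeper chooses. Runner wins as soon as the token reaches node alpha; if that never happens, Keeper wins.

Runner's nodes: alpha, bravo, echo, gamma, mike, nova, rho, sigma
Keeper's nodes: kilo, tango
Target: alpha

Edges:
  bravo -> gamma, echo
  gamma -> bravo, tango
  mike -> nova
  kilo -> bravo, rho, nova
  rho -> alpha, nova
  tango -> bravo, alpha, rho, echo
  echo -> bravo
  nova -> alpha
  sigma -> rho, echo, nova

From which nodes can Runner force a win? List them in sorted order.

A0 = {alpha}
A1: add {nova, rho} — rho (Runner) has rho→alpha; nova (Runner) has nova→alpha.
A2: add {mike, sigma} — mike (Runner) has mike→nova; sigma (Runner) has sigma→rho.
A3 = A2; e.g. bravo (Runner) has no edge into A2. Fixed point.
Runner's winning region = {alpha, mike, nova, rho, sigma}.

alpha, mike, nova, rho, sigma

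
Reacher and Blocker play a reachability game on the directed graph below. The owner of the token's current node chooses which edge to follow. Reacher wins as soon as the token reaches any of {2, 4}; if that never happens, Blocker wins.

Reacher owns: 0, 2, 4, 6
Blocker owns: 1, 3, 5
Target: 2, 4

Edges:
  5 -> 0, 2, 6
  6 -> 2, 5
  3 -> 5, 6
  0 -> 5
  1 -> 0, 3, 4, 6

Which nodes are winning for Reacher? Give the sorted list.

A0 = {2, 4}
A1: add {6} — 6 (Reacher) has 6→2.
A2 = A1; e.g. 0 (Reacher) has no edge into A1. Fixed point.
Reacher's winning region = {2, 4, 6}.

2, 4, 6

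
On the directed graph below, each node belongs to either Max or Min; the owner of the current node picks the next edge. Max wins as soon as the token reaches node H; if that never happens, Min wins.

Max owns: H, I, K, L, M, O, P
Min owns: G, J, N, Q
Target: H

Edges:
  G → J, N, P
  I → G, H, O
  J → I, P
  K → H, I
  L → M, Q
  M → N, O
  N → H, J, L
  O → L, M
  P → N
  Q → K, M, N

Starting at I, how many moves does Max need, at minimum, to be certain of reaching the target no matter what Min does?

1

A0 = {H}
A1: add {I, K} — I (Max) has I→H; K (Max) has K→H.
A2 = A1; e.g. G (Min) can still go to J. Fixed point.
I enters the attractor at level 1, so Max can force the target in 1 move from there.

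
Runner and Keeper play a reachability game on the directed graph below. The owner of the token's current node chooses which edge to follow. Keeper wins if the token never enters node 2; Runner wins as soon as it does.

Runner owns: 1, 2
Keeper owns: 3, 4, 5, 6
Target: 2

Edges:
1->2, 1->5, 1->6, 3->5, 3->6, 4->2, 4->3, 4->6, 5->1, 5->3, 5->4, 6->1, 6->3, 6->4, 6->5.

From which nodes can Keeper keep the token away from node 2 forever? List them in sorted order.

A0 = {2}
A1: add {1} — 1 (Runner) has 1→2.
A2 = A1; e.g. 3 (Keeper) can still go to 5. Fixed point.
Runner's attractor = {1, 2}; Keeper avoids the target exactly from the complement.

3, 4, 5, 6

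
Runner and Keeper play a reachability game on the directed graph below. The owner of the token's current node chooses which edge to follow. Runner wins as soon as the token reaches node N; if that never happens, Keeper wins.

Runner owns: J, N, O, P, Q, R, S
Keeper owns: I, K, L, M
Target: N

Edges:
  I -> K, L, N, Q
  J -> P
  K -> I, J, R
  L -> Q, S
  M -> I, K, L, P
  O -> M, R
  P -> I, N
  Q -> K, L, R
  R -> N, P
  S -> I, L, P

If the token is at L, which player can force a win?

Runner

A0 = {N}
A1: add {P, R} — P (Runner) has P→N; R (Runner) has R→N.
A2: add {J, O, Q, S} — J (Runner) has J→P; O (Runner) has O→R; Q (Runner) has Q→R; S (Runner) has S→P.
A3: add {L} — L (Keeper): all of {Q, S} already in.
A4 = A3; e.g. I (Keeper) can still go to K. Fixed point.
L ∈ A3, so Runner can force the target.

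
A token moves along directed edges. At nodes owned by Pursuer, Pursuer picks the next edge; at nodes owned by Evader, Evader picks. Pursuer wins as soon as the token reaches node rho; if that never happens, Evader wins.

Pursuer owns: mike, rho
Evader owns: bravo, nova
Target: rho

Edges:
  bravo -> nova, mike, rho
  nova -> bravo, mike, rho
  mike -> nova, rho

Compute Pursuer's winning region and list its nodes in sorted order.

A0 = {rho}
A1: add {mike} — mike (Pursuer) has mike→rho.
A2 = A1; e.g. bravo (Evader) can still go to nova. Fixed point.
Pursuer's winning region = {mike, rho}.

mike, rho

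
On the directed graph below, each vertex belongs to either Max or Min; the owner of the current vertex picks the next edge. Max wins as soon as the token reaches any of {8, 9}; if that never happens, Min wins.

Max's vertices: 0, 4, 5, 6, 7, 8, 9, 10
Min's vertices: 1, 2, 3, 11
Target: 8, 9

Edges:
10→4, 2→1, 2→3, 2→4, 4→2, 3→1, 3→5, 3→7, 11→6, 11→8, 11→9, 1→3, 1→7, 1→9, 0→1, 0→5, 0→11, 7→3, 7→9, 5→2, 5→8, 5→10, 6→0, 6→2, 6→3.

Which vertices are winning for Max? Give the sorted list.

0, 5, 6, 7, 8, 9, 11

A0 = {8, 9}
A1: add {5, 7} — 5 (Max) has 5→8; 7 (Max) has 7→9.
A2: add {0} — 0 (Max) has 0→5.
A3: add {6} — 6 (Max) has 6→0.
A4: add {11} — 11 (Min): all of {6, 8, 9} already in.
A5 = A4; e.g. 1 (Min) can still go to 3. Fixed point.
Max's winning region = {0, 5, 6, 7, 8, 9, 11}.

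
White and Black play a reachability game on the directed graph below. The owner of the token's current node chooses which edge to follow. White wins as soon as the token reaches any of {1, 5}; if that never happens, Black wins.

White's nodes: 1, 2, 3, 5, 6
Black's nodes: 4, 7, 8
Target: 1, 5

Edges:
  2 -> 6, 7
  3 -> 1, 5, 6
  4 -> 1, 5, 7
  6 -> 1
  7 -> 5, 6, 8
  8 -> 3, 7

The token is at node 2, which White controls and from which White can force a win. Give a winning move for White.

A0 = {1, 5}
A1: add {3, 6} — 3 (White) has 3→1; 6 (White) has 6→1.
A2: add {2} — 2 (White) has 2→6.
A3 = A2; e.g. 4 (Black) can still go to 7. Fixed point.
From 2, successor 6 is in the attractor (rank 1); the other successor 7 is not.

6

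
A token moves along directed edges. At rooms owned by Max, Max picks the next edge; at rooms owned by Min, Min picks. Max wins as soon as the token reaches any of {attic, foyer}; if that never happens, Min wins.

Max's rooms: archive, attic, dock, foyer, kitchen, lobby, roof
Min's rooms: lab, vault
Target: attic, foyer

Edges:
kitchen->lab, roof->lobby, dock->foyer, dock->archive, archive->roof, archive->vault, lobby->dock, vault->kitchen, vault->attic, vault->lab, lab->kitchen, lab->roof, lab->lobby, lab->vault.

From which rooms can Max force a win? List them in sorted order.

archive, attic, dock, foyer, lobby, roof

A0 = {attic, foyer}
A1: add {dock} — dock (Max) has dock→foyer.
A2: add {lobby} — lobby (Max) has lobby→dock.
A3: add {roof} — roof (Max) has roof→lobby.
A4: add {archive} — archive (Max) has archive→roof.
A5 = A4; e.g. kitchen (Max) has no edge into A4. Fixed point.
Max's winning region = {archive, attic, dock, foyer, lobby, roof}.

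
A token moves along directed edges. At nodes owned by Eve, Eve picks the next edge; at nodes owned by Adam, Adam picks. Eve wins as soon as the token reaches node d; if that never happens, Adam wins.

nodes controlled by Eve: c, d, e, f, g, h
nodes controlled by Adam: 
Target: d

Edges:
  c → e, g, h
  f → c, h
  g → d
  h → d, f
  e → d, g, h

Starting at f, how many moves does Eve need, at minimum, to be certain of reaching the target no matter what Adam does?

A0 = {d}
A1: add {e, g, h} — e (Eve) has e→d; g (Eve) has g→d; h (Eve) has h→d.
A2: add {c, f} — c (Eve) has c→e; f (Eve) has f→h.
A2 = all vertices. Fixed point.
f enters the attractor at level 2, so Eve can force the target in 2 moves from there.

2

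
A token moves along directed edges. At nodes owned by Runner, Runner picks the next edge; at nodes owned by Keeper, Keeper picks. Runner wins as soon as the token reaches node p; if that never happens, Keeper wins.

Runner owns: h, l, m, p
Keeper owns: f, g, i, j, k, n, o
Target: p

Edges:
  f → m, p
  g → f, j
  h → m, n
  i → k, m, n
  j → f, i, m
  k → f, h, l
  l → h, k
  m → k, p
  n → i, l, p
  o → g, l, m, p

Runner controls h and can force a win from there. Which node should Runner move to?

m

A0 = {p}
A1: add {m} — m (Runner) has m→p.
A2: add {f, h} — f (Keeper): all of {m, p} already in; h (Runner) has h→m.
A3: add {l} — l (Runner) has l→h.
A4: add {k} — k (Keeper): all of {f, h, l} already in.
A5 = A4; e.g. g (Keeper) can still go to j. Fixed point.
From h, successor m is in the attractor (rank 1); the other successor n is not.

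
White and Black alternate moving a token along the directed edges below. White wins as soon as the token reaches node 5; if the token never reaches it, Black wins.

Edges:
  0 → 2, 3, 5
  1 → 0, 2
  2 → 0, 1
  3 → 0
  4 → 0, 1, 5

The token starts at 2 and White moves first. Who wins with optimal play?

Track states (vertex, player-to-move).
A0 = {(5,White), (5,Black)}
A1: add {(0,White), (4,White)}.
A2: add {(3,Black)}.
A3 = A2; e.g. (0,Black) stays out. (2,White) never enters ⇒ Black avoids the target.

Black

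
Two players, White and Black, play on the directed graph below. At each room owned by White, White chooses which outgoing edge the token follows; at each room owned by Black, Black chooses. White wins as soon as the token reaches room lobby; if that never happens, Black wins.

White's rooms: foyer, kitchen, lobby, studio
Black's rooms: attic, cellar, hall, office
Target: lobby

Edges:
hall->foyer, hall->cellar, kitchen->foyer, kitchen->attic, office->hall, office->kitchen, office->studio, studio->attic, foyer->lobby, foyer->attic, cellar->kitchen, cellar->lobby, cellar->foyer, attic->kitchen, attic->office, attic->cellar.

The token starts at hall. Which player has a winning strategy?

A0 = {lobby}
A1: add {foyer} — foyer (White) has foyer→lobby.
A2: add {kitchen} — kitchen (White) has kitchen→foyer.
A3: add {cellar} — cellar (Black): all of {kitchen, lobby, foyer} already in.
A4: add {hall} — hall (Black): all of {foyer, cellar} already in.
A5 = A4; e.g. office (Black) can still go to studio. Fixed point.
hall ∈ A4, so White can force the target.

White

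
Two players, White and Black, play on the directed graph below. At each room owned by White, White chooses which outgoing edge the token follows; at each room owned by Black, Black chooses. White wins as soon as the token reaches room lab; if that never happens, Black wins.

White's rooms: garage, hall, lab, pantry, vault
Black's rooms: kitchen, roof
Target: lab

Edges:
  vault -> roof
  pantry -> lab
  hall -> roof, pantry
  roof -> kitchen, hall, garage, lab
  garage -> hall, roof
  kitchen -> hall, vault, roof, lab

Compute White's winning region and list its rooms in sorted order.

garage, hall, lab, pantry

A0 = {lab}
A1: add {pantry} — pantry (White) has pantry→lab.
A2: add {hall} — hall (White) has hall→pantry.
A3: add {garage} — garage (White) has garage→hall.
A4 = A3; e.g. kitchen (Black) can still go to vault. Fixed point.
White's winning region = {garage, hall, lab, pantry}.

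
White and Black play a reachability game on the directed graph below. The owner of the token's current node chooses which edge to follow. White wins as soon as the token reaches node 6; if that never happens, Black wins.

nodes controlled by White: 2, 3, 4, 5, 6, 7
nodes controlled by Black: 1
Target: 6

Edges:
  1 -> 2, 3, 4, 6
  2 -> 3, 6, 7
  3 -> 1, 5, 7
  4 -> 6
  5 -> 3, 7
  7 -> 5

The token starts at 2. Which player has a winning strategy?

A0 = {6}
A1: add {2, 4} — 2 (White) has 2→6; 4 (White) has 4→6.
A2 = A1; e.g. 1 (Black) can still go to 3. Fixed point.
2 ∈ A1, so White can force the target.

White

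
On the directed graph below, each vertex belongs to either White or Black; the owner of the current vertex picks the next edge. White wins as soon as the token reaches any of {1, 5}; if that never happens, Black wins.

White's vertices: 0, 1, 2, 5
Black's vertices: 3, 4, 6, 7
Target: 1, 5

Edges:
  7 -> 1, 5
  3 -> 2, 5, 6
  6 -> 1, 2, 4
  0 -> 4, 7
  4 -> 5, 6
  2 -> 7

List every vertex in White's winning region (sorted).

0, 1, 2, 5, 7

A0 = {1, 5}
A1: add {7} — 7 (Black): all of {1, 5} already in.
A2: add {0, 2} — 0 (White) has 0→7; 2 (White) has 2→7.
A3 = A2; e.g. 3 (Black) can still go to 6. Fixed point.
White's winning region = {0, 1, 2, 5, 7}.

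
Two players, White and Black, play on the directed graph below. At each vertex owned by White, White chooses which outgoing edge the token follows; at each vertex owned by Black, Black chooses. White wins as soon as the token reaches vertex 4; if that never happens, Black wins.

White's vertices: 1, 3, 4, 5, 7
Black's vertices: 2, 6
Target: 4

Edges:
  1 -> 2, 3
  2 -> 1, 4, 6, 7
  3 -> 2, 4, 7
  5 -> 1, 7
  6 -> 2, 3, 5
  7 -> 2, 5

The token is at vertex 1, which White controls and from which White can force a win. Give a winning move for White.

A0 = {4}
A1: add {3} — 3 (White) has 3→4.
A2: add {1} — 1 (White) has 1→3.
A3: add {5} — 5 (White) has 5→1.
A4: add {7} — 7 (White) has 7→5.
A5 = A4; e.g. 2 (Black) can still go to 6. Fixed point.
From 1, successor 3 is in the attractor (rank 1); the other successor 2 is not.

3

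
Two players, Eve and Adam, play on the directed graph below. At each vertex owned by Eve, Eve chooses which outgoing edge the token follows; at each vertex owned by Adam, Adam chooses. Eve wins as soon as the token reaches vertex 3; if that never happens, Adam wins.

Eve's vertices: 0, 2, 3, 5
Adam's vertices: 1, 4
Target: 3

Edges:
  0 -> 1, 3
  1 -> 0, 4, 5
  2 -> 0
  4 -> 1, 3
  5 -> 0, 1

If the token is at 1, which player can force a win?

A0 = {3}
A1: add {0} — 0 (Eve) has 0→3.
A2: add {2, 5} — 2 (Eve) has 2→0; 5 (Eve) has 5→0.
A3 = A2; e.g. 1 (Adam) can still go to 4. Fixed point.
1 never enters the attractor, so Adam can avoid the target forever.

Adam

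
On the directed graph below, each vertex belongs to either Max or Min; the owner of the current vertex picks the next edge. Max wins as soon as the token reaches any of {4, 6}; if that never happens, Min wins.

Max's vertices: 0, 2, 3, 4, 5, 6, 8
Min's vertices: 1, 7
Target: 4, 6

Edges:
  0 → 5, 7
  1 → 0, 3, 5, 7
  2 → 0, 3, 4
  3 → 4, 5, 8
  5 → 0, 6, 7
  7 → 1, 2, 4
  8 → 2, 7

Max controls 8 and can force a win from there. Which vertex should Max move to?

A0 = {4, 6}
A1: add {2, 3, 5} — 2 (Max) has 2→4; 3 (Max) has 3→4; 5 (Max) has 5→6.
A2: add {0, 8} — 0 (Max) has 0→5; 8 (Max) has 8→2.
A3 = A2; e.g. 1 (Min) can still go to 7. Fixed point.
From 8, successor 2 is in the attractor (rank 1); the other successor 7 is not.

2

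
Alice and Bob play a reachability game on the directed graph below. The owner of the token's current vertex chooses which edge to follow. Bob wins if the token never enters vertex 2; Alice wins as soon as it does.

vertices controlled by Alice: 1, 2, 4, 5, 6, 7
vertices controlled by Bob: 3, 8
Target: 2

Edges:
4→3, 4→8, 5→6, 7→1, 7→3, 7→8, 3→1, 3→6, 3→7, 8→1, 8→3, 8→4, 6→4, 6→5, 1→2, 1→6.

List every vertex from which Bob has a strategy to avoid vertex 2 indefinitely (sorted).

3, 4, 5, 6, 8

A0 = {2}
A1: add {1} — 1 (Alice) has 1→2.
A2: add {7} — 7 (Alice) has 7→1.
A3 = A2; e.g. 3 (Bob) can still go to 6. Fixed point.
Alice's attractor = {1, 2, 7}; Bob avoids the target exactly from the complement.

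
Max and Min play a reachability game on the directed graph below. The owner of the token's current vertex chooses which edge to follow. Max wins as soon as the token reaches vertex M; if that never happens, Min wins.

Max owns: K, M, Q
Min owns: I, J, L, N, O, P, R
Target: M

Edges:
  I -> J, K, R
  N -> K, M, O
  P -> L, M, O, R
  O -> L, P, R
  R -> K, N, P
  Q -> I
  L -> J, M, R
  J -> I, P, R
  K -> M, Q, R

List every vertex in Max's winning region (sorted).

A0 = {M}
A1: add {K} — K (Max) has K→M.
A2 = A1; e.g. I (Min) can still go to J. Fixed point.
Max's winning region = {K, M}.

K, M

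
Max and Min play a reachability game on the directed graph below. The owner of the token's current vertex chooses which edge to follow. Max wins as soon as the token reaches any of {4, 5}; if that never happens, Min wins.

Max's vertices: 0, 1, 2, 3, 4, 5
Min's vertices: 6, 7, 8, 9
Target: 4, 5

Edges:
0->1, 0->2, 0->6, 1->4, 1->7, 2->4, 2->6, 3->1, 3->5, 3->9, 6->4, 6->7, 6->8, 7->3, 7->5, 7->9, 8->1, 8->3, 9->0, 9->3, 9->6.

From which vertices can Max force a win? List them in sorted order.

A0 = {4, 5}
A1: add {1, 2, 3} — 1 (Max) has 1→4; 2 (Max) has 2→4; 3 (Max) has 3→5.
A2: add {0, 8} — 0 (Max) has 0→1; 8 (Min): all of {1, 3} already in.
A3 = A2; e.g. 6 (Min) can still go to 7. Fixed point.
Max's winning region = {0, 1, 2, 3, 4, 5, 8}.

0, 1, 2, 3, 4, 5, 8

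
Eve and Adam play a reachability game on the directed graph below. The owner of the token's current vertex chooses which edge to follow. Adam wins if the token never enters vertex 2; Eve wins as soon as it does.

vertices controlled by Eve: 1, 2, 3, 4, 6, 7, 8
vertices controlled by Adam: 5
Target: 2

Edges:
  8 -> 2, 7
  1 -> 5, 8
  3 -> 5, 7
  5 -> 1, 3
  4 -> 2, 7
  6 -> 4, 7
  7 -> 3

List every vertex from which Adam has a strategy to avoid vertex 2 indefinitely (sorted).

3, 5, 7

A0 = {2}
A1: add {4, 8} — 4 (Eve) has 4→2; 8 (Eve) has 8→2.
A2: add {1, 6} — 1 (Eve) has 1→8; 6 (Eve) has 6→4.
A3 = A2; e.g. 3 (Eve) has no edge into A2. Fixed point.
Eve's attractor = {1, 2, 4, 6, 8}; Adam avoids the target exactly from the complement.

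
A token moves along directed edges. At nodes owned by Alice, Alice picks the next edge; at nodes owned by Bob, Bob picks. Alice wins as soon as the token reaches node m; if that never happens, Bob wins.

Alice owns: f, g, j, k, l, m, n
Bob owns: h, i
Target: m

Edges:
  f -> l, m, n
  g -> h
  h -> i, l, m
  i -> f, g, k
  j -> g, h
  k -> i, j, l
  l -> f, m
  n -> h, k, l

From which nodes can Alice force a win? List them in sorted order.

A0 = {m}
A1: add {f, l} — f (Alice) has f→m; l (Alice) has l→m.
A2: add {k, n} — k (Alice) has k→l; n (Alice) has n→l.
A3 = A2; e.g. g (Alice) has no edge into A2. Fixed point.
Alice's winning region = {f, k, l, m, n}.

f, k, l, m, n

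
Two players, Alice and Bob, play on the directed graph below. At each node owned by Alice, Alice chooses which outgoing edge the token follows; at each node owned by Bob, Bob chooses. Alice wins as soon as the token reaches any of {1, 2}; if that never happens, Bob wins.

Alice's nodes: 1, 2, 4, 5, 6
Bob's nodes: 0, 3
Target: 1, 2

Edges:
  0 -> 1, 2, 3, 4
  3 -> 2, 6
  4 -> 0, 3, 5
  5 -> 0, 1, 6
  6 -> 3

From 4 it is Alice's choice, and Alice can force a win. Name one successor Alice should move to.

A0 = {1, 2}
A1: add {5} — 5 (Alice) has 5→1.
A2: add {4} — 4 (Alice) has 4→5.
A3 = A2; e.g. 0 (Bob) can still go to 3. Fixed point.
From 4, successor 5 is in the attractor (rank 1); the other successors 0, 3 are not.

5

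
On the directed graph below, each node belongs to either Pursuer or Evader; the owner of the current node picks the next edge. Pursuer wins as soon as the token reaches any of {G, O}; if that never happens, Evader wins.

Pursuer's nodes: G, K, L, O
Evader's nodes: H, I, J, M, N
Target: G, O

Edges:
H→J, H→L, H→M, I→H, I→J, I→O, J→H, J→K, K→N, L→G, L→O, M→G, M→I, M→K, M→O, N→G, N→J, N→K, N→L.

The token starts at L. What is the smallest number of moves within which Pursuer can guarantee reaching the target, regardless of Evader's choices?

1

A0 = {G, O}
A1: add {L} — L (Pursuer) has L→G.
A2 = A1; e.g. H (Evader) can still go to J. Fixed point.
L enters the attractor at level 1, so Pursuer can force the target in 1 move from there.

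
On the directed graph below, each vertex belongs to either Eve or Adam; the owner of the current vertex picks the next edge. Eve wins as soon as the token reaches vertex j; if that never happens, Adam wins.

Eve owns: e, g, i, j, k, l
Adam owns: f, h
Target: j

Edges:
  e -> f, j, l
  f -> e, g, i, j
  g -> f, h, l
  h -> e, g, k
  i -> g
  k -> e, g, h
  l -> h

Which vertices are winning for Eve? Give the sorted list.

e, j, k

A0 = {j}
A1: add {e} — e (Eve) has e→j.
A2: add {k} — k (Eve) has k→e.
A3 = A2; e.g. f (Adam) can still go to g. Fixed point.
Eve's winning region = {e, j, k}.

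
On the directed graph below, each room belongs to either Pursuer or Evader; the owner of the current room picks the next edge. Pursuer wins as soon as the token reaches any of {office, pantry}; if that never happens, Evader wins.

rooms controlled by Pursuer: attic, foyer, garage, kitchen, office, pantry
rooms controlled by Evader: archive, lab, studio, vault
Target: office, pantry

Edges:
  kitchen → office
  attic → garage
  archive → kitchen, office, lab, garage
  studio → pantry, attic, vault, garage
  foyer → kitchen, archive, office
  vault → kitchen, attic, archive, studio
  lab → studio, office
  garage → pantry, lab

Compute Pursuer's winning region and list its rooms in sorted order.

attic, foyer, garage, kitchen, office, pantry

A0 = {office, pantry}
A1: add {foyer, garage, kitchen} — kitchen (Pursuer) has kitchen→office; foyer (Pursuer) has foyer→office; garage (Pursuer) has garage→pantry.
A2: add {attic} — attic (Pursuer) has attic→garage.
A3 = A2; e.g. archive (Evader) can still go to lab. Fixed point.
Pursuer's winning region = {attic, foyer, garage, kitchen, office, pantry}.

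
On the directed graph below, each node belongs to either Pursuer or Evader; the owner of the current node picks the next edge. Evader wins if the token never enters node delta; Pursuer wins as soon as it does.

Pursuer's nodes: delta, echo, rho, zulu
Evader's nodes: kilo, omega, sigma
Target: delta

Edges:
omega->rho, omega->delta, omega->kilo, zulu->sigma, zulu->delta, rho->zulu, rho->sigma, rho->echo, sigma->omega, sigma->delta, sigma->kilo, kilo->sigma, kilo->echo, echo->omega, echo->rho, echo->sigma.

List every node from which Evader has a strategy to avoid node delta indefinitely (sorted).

kilo, omega, sigma

A0 = {delta}
A1: add {zulu} — zulu (Pursuer) has zulu→delta.
A2: add {rho} — rho (Pursuer) has rho→zulu.
A3: add {echo} — echo (Pursuer) has echo→rho.
A4 = A3; e.g. omega (Evader) can still go to kilo. Fixed point.
Pursuer's attractor = {delta, echo, rho, zulu}; Evader avoids the target exactly from the complement.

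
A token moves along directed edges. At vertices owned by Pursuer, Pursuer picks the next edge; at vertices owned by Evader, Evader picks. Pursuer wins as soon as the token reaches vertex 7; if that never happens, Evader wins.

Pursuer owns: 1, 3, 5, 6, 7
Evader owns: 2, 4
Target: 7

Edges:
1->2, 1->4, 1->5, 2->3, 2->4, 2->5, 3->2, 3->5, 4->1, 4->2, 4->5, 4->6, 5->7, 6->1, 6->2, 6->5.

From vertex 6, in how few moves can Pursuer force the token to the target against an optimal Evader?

A0 = {7}
A1: add {5} — 5 (Pursuer) has 5→7.
A2: add {1, 3, 6} — 1 (Pursuer) has 1→5; 3 (Pursuer) has 3→5; 6 (Pursuer) has 6→5.
A3 = A2; e.g. 2 (Evader) can still go to 4. Fixed point.
6 enters the attractor at level 2, so Pursuer can force the target in 2 moves from there.

2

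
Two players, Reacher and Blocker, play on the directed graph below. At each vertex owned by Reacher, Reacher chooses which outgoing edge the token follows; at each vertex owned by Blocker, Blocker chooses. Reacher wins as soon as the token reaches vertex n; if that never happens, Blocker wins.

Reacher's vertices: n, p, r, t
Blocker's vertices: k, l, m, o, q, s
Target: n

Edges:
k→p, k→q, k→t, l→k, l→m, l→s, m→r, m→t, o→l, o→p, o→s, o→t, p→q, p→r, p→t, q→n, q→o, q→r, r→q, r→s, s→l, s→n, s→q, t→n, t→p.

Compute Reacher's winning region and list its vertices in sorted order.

n, p, t

A0 = {n}
A1: add {t} — t (Reacher) has t→n.
A2: add {p} — p (Reacher) has p→t.
A3 = A2; e.g. k (Blocker) can still go to q. Fixed point.
Reacher's winning region = {n, p, t}.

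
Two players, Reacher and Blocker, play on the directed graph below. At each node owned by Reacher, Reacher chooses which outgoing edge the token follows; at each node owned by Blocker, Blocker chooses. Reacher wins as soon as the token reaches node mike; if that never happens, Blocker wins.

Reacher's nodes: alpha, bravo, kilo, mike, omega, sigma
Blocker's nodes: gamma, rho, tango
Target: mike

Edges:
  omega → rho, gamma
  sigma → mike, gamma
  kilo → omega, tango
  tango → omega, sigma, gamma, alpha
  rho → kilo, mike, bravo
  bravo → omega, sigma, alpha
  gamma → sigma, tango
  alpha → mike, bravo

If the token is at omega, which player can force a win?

A0 = {mike}
A1: add {alpha, sigma} — sigma (Reacher) has sigma→mike; alpha (Reacher) has alpha→mike.
A2: add {bravo} — bravo (Reacher) has bravo→sigma.
A3 = A2; e.g. omega (Reacher) has no edge into A2. Fixed point.
omega never enters the attractor, so Blocker can avoid the target forever.

Blocker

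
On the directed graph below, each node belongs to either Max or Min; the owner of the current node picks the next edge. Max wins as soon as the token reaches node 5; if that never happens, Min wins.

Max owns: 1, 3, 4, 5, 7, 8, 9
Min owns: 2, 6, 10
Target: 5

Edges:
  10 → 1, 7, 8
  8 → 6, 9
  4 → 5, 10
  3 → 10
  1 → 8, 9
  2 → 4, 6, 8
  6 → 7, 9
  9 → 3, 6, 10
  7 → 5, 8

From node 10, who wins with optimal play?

A0 = {5}
A1: add {4, 7} — 4 (Max) has 4→5; 7 (Max) has 7→5.
A2 = A1; e.g. 1 (Max) has no edge into A1. Fixed point.
10 never enters the attractor, so Min can avoid the target forever.

Min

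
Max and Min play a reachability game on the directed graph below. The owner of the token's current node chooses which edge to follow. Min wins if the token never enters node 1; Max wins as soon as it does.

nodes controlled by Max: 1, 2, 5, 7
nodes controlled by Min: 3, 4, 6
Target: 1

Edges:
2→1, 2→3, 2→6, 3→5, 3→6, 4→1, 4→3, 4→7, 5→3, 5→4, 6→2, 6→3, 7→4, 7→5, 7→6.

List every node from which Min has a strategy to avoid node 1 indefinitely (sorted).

3, 4, 5, 6, 7

A0 = {1}
A1: add {2} — 2 (Max) has 2→1.
A2 = A1; e.g. 3 (Min) can still go to 5. Fixed point.
Max's attractor = {1, 2}; Min avoids the target exactly from the complement.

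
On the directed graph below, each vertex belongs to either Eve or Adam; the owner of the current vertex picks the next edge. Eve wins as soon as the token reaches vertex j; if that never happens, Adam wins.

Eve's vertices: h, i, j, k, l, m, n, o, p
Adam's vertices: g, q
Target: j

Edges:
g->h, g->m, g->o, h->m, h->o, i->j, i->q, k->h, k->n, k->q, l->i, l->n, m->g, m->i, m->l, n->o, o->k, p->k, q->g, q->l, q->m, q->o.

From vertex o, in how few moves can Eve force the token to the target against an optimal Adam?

5

A0 = {j}
A1: add {i} — i (Eve) has i→j.
A2: add {l, m} — l (Eve) has l→i; m (Eve) has m→i.
A3: add {h} — h (Eve) has h→m.
A4: add {k} — k (Eve) has k→h.
A5: add {o, p} — o (Eve) has o→k; p (Eve) has p→k.
o enters the attractor at level 5, so Eve can force the target in 5 moves from there.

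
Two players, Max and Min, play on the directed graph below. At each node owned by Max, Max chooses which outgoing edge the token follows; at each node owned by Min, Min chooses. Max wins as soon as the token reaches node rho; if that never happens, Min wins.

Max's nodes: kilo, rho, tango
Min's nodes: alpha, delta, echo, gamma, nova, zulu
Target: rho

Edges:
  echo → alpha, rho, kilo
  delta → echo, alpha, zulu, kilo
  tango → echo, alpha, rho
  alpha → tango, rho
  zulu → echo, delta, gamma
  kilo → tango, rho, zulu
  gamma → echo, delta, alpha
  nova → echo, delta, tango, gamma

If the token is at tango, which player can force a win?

Max

A0 = {rho}
A1: add {kilo, tango} — tango (Max) has tango→rho; kilo (Max) has kilo→rho.
tango ∈ A1, so Max can force the target.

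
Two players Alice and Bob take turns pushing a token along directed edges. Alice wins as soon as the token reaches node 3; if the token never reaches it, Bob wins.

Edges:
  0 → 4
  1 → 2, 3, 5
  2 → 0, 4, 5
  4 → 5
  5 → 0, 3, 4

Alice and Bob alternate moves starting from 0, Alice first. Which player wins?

Alice

Track states (vertex, player-to-move).
A0 = {(3,Alice), (3,Bob)}
A1: add {(1,Alice), (5,Alice)}.
A2: add {(4,Bob)}.
A3: add {(0,Alice), (2,Alice)}.
(0,Alice) ∈ A3 ⇒ Alice forces the target.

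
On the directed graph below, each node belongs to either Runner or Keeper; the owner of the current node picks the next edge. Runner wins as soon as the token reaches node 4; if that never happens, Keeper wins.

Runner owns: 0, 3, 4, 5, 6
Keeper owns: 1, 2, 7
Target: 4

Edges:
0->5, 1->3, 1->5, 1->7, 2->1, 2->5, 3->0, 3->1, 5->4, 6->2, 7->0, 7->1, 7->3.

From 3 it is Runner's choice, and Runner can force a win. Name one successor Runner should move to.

0

A0 = {4}
A1: add {5} — 5 (Runner) has 5→4.
A2: add {0} — 0 (Runner) has 0→5.
A3: add {3} — 3 (Runner) has 3→0.
A4 = A3; e.g. 1 (Keeper) can still go to 7. Fixed point.
From 3, successor 0 is in the attractor (rank 2); the other successor 1 is not.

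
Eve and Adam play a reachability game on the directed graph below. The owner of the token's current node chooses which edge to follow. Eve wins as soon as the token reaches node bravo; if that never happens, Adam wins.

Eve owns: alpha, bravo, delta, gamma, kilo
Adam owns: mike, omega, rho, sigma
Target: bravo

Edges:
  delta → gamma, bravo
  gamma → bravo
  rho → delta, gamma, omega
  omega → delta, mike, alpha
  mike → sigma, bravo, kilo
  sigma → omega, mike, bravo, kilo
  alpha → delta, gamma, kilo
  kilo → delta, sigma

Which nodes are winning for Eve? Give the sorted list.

alpha, bravo, delta, gamma, kilo

A0 = {bravo}
A1: add {delta, gamma} — delta (Eve) has delta→bravo; gamma (Eve) has gamma→bravo.
A2: add {alpha, kilo} — alpha (Eve) has alpha→delta; kilo (Eve) has kilo→delta.
A3 = A2; e.g. rho (Adam) can still go to omega. Fixed point.
Eve's winning region = {alpha, bravo, delta, gamma, kilo}.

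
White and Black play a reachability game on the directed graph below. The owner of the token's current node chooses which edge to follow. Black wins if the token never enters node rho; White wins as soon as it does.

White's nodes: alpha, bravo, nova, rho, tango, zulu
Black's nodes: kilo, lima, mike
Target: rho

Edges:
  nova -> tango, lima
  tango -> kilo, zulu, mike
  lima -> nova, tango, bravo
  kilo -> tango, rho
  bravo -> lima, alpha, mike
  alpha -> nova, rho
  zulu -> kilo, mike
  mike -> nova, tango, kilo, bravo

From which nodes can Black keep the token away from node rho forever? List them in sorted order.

kilo, lima, mike, nova, tango, zulu

A0 = {rho}
A1: add {alpha} — alpha (White) has alpha→rho.
A2: add {bravo} — bravo (White) has bravo→alpha.
A3 = A2; e.g. nova (White) has no edge into A2. Fixed point.
White's attractor = {alpha, bravo, rho}; Black avoids the target exactly from the complement.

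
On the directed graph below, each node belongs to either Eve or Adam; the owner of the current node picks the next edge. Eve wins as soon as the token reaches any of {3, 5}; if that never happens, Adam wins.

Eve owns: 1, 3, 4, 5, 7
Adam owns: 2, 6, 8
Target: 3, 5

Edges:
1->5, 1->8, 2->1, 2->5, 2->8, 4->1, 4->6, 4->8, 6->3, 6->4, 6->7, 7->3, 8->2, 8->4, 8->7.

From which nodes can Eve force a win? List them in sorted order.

A0 = {3, 5}
A1: add {1, 7} — 1 (Eve) has 1→5; 7 (Eve) has 7→3.
A2: add {4} — 4 (Eve) has 4→1.
A3: add {6} — 6 (Adam): all of {3, 4, 7} already in.
A4 = A3; e.g. 2 (Adam) can still go to 8. Fixed point.
Eve's winning region = {1, 3, 4, 5, 6, 7}.

1, 3, 4, 5, 6, 7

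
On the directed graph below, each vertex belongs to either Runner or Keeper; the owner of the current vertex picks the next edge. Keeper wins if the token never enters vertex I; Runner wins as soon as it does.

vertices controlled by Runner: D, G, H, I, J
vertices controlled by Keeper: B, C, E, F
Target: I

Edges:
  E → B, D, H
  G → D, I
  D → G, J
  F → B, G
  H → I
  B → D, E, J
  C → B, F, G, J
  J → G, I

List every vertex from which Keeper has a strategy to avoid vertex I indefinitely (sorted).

A0 = {I}
A1: add {G, H, J} — G (Runner) has G→I; H (Runner) has H→I; J (Runner) has J→I.
A2: add {D} — D (Runner) has D→G.
A3 = A2; e.g. B (Keeper) can still go to E. Fixed point.
Runner's attractor = {D, G, H, I, J}; Keeper avoids the target exactly from the complement.

B, C, E, F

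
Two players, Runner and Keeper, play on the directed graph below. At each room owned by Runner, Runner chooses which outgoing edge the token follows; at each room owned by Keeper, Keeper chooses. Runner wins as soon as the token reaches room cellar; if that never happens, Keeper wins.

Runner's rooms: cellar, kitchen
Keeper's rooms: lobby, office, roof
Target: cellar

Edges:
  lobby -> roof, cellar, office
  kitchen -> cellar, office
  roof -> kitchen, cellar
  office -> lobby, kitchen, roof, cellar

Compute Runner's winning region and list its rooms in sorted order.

cellar, kitchen, roof

A0 = {cellar}
A1: add {kitchen} — kitchen (Runner) has kitchen→cellar.
A2: add {roof} — roof (Keeper): all of {kitchen, cellar} already in.
A3 = A2; e.g. lobby (Keeper) can still go to office. Fixed point.
Runner's winning region = {cellar, kitchen, roof}.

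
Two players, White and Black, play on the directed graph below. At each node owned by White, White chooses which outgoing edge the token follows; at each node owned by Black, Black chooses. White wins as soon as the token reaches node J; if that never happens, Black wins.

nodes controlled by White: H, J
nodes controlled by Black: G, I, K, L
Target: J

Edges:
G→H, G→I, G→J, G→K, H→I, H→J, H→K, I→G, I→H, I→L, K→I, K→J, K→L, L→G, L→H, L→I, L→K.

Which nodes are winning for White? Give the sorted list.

A0 = {J}
A1: add {H} — H (White) has H→J.
A2 = A1; e.g. G (Black) can still go to I. Fixed point.
White's winning region = {H, J}.

H, J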